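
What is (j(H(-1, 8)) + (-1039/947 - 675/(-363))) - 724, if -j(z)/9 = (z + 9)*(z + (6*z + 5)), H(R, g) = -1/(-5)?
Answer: -3589889376/2864675 ≈ -1253.2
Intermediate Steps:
H(R, g) = 1/5 (H(R, g) = -1*(-1/5) = 1/5)
j(z) = -9*(5 + 7*z)*(9 + z) (j(z) = -9*(z + 9)*(z + (6*z + 5)) = -9*(9 + z)*(z + (5 + 6*z)) = -9*(9 + z)*(5 + 7*z) = -9*(5 + 7*z)*(9 + z))
(j(H(-1, 8)) + (-1039/947 - 675/(-363))) - 724 = ((-405 - 612*1/5 - 63*(1/5)**2) + (-1039/947 - 675/(-363))) - 724 = ((-405 - 612/5 - 63*1/25) + (-1039*1/947 - 675*(-1/363))) - 724 = ((-405 - 612/5 - 63/25) + (-1039/947 + 225/121)) - 724 = (-13248/25 + 87356/114587) - 724 = -1515864676/2864675 - 724 = -3589889376/2864675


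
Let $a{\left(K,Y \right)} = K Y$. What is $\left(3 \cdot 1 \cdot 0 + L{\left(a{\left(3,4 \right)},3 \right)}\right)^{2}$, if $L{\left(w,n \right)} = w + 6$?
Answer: $324$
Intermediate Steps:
$L{\left(w,n \right)} = 6 + w$
$\left(3 \cdot 1 \cdot 0 + L{\left(a{\left(3,4 \right)},3 \right)}\right)^{2} = \left(3 \cdot 1 \cdot 0 + \left(6 + 3 \cdot 4\right)\right)^{2} = \left(3 \cdot 0 + \left(6 + 12\right)\right)^{2} = \left(0 + 18\right)^{2} = 18^{2} = 324$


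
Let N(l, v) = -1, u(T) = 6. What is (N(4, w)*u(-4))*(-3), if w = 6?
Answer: 18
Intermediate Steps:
(N(4, w)*u(-4))*(-3) = -1*6*(-3) = -6*(-3) = 18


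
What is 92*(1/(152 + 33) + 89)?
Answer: 1514872/185 ≈ 8188.5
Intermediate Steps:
92*(1/(152 + 33) + 89) = 92*(1/185 + 89) = 92*(16466/185) = 1514872/185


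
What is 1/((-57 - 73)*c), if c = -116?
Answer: 1/15080 ≈ 6.6313e-5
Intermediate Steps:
1/((-57 - 73)*c) = 1/((-57 - 73)*(-116)) = 1/(-130*(-116)) = 1/15080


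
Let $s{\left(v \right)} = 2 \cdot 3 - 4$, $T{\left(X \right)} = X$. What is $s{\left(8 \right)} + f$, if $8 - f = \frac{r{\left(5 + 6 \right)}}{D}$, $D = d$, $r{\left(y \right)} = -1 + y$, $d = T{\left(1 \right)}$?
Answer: $0$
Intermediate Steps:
$s{\left(v \right)} = 2$ ($s{\left(v \right)} = 6 - 4 = 2$)
$d = 1$
$D = 1$
$f = -2$ ($f = 8 - \frac{-1 + \left(5 + 6\right)}{1} = 8 - \left(-1 + 11\right) 1 = 8 - 10 \cdot 1 = 8 - 10 = -2$)
$s{\left(8 \right)} + f = 2 - 2 = 0$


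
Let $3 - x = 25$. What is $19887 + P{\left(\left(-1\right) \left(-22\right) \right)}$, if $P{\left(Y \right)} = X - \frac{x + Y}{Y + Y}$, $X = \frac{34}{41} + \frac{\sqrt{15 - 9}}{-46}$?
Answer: $\frac{815401}{41} - \frac{\sqrt{6}}{46} \approx 19888.0$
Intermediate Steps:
$x = -22$ ($x = 3 - 25 = -22$)
$X = \frac{34}{41} - \frac{\sqrt{6}}{46}$ ($X = 34 \cdot \frac{1}{41} + \sqrt{6} \left(- \frac{1}{46}\right) = \frac{34}{41} - \frac{\sqrt{6}}{46} \approx 0.77602$)
$P{\left(Y \right)} = \frac{34}{41} - \frac{\sqrt{6}}{46} - \frac{-22 + Y}{2 Y}$ ($P{\left(Y \right)} = \left(\frac{34}{41} - \frac{\sqrt{6}}{46}\right) - \frac{-22 + Y}{Y + Y} = \left(\frac{34}{41} - \frac{\sqrt{6}}{46}\right) - \frac{-22 + Y}{2 Y} = \frac{34}{41} - \frac{\sqrt{6}}{46} - \frac{-22 + Y}{2 Y}$)
$19887 + P{\left(\left(-1\right) \left(-22\right) \right)} = 19887 + \left(\frac{27}{82} + \frac{11}{\left(-1\right) \left(-22\right)} - \frac{\sqrt{6}}{46}\right) = 19887 + \left(\frac{27}{82} + \frac{11}{22} - \frac{\sqrt{6}}{46}\right) = 19887 + \left(\frac{27}{82} + 11 \cdot \frac{1}{22} - \frac{\sqrt{6}}{46}\right) = 19887 + \left(\frac{27}{82} + \frac{1}{2} - \frac{\sqrt{6}}{46}\right) = 19887 + \left(\frac{34}{41} - \frac{\sqrt{6}}{46}\right) = \frac{815401}{41} - \frac{\sqrt{6}}{46}$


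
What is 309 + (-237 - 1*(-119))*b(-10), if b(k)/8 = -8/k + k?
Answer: 44969/5 ≈ 8993.8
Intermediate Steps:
b(k) = -64/k + 8*k (b(k) = 8*(-8/k + k) = 8*(k - 8/k) = -64/k + 8*k)
309 + (-237 - 1*(-119))*b(-10) = 309 + (-237 - 1*(-119))*(-64/(-10) + 8*(-10)) = 309 + (-237 + 119)*(-64*(-⅒) - 80) = 309 - 118*(32/5 - 80) = 309 - 118*(-368/5) = 309 + 43424/5 = 44969/5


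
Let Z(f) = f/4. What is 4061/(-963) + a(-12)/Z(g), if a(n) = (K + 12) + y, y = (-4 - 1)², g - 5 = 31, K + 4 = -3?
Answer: -851/963 ≈ -0.88370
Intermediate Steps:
K = -7 (K = -4 - 3 = -7)
g = 36 (g = 5 + 31 = 36)
Z(f) = f/4 (Z(f) = f*(¼) = f/4)
y = 25 (y = (-5)² = 25)
a(n) = 30 (a(n) = (-7 + 12) + 25 = 5 + 25 = 30)
4061/(-963) + a(-12)/Z(g) = 4061/(-963) + 30/(((¼)*36)) = 4061*(-1/963) + 30/9 = -4061/963 + 30*(⅑) = -4061/963 + 10/3 = -851/963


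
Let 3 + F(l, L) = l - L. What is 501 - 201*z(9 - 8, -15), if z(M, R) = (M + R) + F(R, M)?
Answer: 7134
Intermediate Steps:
F(l, L) = -3 + l - L (F(l, L) = -3 + (l - L) = -3 + l - L)
z(M, R) = -3 + 2*R (z(M, R) = (M + R) + (-3 + R - M) = -3 + 2*R)
501 - 201*z(9 - 8, -15) = 501 - 201*(-3 + 2*(-15)) = 501 - 201*(-3 - 30) = 501 - 201*(-33) = 501 + 6633 = 7134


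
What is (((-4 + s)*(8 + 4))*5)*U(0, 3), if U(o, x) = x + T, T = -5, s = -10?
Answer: 1680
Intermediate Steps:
U(o, x) = -5 + x (U(o, x) = x - 5 = -5 + x)
(((-4 + s)*(8 + 4))*5)*U(0, 3) = (((-4 - 10)*(8 + 4))*5)*(-5 + 3) = (-14*12*5)*(-2) = -168*5*(-2) = -840*(-2) = 1680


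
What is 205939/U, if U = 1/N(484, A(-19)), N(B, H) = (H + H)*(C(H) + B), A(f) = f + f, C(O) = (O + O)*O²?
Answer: 1710068030640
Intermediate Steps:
C(O) = 2*O³ (C(O) = (2*O)*O² = 2*O³)
A(f) = 2*f
N(B, H) = 2*H*(B + 2*H³) (N(B, H) = (H + H)*(2*H³ + B) = (2*H)*(B + 2*H³) = 2*H*(B + 2*H³))
U = 1/8303760 (U = 1/(2*(2*(-19))*(484 + 2*(2*(-19))³)) = 1/(2*(-38)*(484 + 2*(-38)³)) = 1/(2*(-38)*(484 + 2*(-54872))) = 1/(2*(-38)*(484 - 109744)) = 1/(2*(-38)*(-109260)) = 1/8303760 ≈ 1.2043e-7)
205939/U = 205939/(1/8303760) = 205939*8303760 = 1710068030640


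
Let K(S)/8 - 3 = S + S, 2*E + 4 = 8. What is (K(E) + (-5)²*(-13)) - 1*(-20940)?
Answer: 20671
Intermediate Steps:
E = 2 (E = -2 + (½)*8 = -2 + 4 = 2)
K(S) = 24 + 16*S (K(S) = 24 + 8*(S + S) = 24 + 8*(2*S) = 24 + 16*S)
(K(E) + (-5)²*(-13)) - 1*(-20940) = ((24 + 16*2) + (-5)²*(-13)) - 1*(-20940) = ((24 + 32) + 25*(-13)) + 20940 = (56 - 325) + 20940 = -269 + 20940 = 20671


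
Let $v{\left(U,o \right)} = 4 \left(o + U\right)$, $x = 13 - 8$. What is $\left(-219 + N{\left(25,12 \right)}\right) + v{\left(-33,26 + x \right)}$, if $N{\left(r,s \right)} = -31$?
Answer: $-258$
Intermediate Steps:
$x = 5$ ($x = 13 - 8 = 5$)
$v{\left(U,o \right)} = 4 U + 4 o$ ($v{\left(U,o \right)} = 4 \left(U + o\right) = 4 U + 4 o$)
$\left(-219 + N{\left(25,12 \right)}\right) + v{\left(-33,26 + x \right)} = \left(-219 - 31\right) + \left(4 \left(-33\right) + 4 \left(26 + 5\right)\right) = -250 + \left(-132 + 4 \cdot 31\right) = -250 + \left(-132 + 124\right) = -250 - 8 = -258$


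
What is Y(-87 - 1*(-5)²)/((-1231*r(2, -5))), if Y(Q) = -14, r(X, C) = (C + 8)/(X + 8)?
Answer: 140/3693 ≈ 0.037910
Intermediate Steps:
r(X, C) = (8 + C)/(8 + X)
Y(-87 - 1*(-5)²)/((-1231*r(2, -5))) = -14*(-(8 + 2)/(1231*(8 - 5))) = -14/((-1231*3/10)) = -14/(-3693/10) = -14*(-10/3693) = 140/3693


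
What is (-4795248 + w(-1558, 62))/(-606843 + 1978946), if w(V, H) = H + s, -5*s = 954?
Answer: -23976884/6860515 ≈ -3.4949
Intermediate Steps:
s = -954/5 (s = -⅕*954 = -954/5 ≈ -190.80)
w(V, H) = -954/5 + H (w(V, H) = H - 954/5 = -954/5 + H)
(-4795248 + w(-1558, 62))/(-606843 + 1978946) = (-4795248 + (-954/5 + 62))/(-606843 + 1978946) = (-4795248 - 644/5)/1372103 = -23976884/5*1/1372103 = -23976884/6860515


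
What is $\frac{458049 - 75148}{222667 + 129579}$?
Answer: $\frac{382901}{352246} \approx 1.087$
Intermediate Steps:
$\frac{458049 - 75148}{222667 + 129579} = \frac{458049 - 75148}{352246} = \left(458049 - 75148\right) \frac{1}{352246} = 382901 \cdot \frac{1}{352246} = \frac{382901}{352246}$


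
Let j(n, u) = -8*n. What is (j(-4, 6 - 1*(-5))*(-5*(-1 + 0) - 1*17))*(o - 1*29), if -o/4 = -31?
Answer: -36480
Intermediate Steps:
o = 124 (o = -4*(-31) = 124)
(j(-4, 6 - 1*(-5))*(-5*(-1 + 0) - 1*17))*(o - 1*29) = ((-8*(-4))*(-5*(-1 + 0) - 1*17))*(124 - 1*29) = (32*(-5*(-1) - 17))*(124 - 29) = (32*(5 - 17))*95 = (32*(-12))*95 = -384*95 = -36480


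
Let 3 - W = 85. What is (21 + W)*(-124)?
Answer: 7564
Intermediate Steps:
W = -82 (W = 3 - 1*85 = 3 - 85 = -82)
(21 + W)*(-124) = (21 - 82)*(-124) = -61*(-124) = 7564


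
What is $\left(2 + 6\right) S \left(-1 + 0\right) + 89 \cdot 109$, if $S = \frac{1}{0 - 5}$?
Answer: $\frac{48513}{5} \approx 9702.6$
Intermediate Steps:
$S = - \frac{1}{5}$ ($S = \frac{1}{-5} = - \frac{1}{5} \approx -0.2$)
$\left(2 + 6\right) S \left(-1 + 0\right) + 89 \cdot 109 = \left(2 + 6\right) \left(- \frac{1}{5}\right) \left(-1 + 0\right) + 89 \cdot 109 = 8 \left(- \frac{1}{5}\right) \left(-1\right) + 9701 = \left(- \frac{8}{5}\right) \left(-1\right) + 9701 = \frac{8}{5} + 9701 = \frac{48513}{5}$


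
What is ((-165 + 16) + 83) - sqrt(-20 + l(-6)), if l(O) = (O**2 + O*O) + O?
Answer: -66 - sqrt(46) ≈ -72.782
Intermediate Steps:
l(O) = O + 2*O**2 (l(O) = (O**2 + O**2) + O = 2*O**2 + O = O + 2*O**2)
((-165 + 16) + 83) - sqrt(-20 + l(-6)) = ((-165 + 16) + 83) - sqrt(-20 - 6*(1 + 2*(-6))) = (-149 + 83) - sqrt(-20 - 6*(1 - 12)) = -66 - sqrt(-20 - 6*(-11)) = -66 - sqrt(-20 + 66) = -66 - sqrt(46)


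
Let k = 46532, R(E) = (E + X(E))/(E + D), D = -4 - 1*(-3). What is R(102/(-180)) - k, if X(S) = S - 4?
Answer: -2186850/47 ≈ -46529.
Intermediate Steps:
X(S) = -4 + S
D = -1 (D = -4 + 3 = -1)
R(E) = (-4 + 2*E)/(-1 + E) (R(E) = (E + (-4 + E))/(E - 1) = (-4 + 2*E)/(-1 + E))
R(102/(-180)) - k = 2*(-2 + 102/(-180))/(-1 + 102/(-180)) - 1*46532 = 2*(-2 + 102*(-1/180))/(-1 + 102*(-1/180)) - 46532 = 2*(-2 - 17/30)/(-1 - 17/30) - 46532 = 2*(-77/30)/(-47/30) - 46532 = 2*(-30/47)*(-77/30) - 46532 = 154/47 - 46532 = -2186850/47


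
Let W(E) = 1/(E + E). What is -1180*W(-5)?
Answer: 118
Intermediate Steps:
W(E) = 1/(2*E)
-1180*W(-5) = -590/(-5) = -590*(-1)/5 = -1180*(-1/10) = 118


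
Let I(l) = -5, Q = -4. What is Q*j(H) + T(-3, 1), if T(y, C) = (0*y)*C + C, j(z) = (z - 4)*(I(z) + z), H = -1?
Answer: -119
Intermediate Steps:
j(z) = (-5 + z)*(-4 + z) (j(z) = (z - 4)*(-5 + z) = (-4 + z)*(-5 + z) = (-5 + z)*(-4 + z))
T(y, C) = C (T(y, C) = 0*C + C = 0 + C = C)
Q*j(H) + T(-3, 1) = -4*(20 + (-1)**2 - 9*(-1)) + 1 = -4*(20 + 1 + 9) + 1 = -4*30 + 1 = -120 + 1 = -119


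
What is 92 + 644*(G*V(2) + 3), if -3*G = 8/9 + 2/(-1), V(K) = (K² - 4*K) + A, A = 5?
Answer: 61088/27 ≈ 2262.5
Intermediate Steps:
V(K) = 5 + K² - 4*K (V(K) = (K² - 4*K) + 5 = 5 + K² - 4*K)
G = 10/27 (G = -(8/9 + 2/(-1))/3 = -(8*(⅑) + 2*(-1))/3 = -(8/9 - 2)/3 = -⅓*(-10/9) = 10/27 ≈ 0.37037)
92 + 644*(G*V(2) + 3) = 92 + 644*(10*(5 + 2² - 4*2)/27 + 3) = 92 + 644*(10*(5 + 4 - 8)/27 + 3) = 92 + 644*((10/27)*1 + 3) = 92 + 644*(10/27 + 3) = 92 + 644*(91/27) = 92 + 58604/27 = 61088/27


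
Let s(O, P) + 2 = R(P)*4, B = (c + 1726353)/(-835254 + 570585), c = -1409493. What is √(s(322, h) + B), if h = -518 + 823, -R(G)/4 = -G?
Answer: √37957608208802/88223 ≈ 69.834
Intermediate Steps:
R(G) = 4*G (R(G) = -(-4)*G = 4*G)
h = 305
B = -105620/88223 (B = (-1409493 + 1726353)/(-835254 + 570585) = 316860/(-264669) = 316860*(-1/264669) = -105620/88223 ≈ -1.1972)
s(O, P) = -2 + 16*P (s(O, P) = -2 + (4*P)*4 = -2 + 16*P)
√(s(322, h) + B) = √((-2 + 16*305) - 105620/88223) = √((-2 + 4880) - 105620/88223) = √(4878 - 105620/88223) = √(430246174/88223) = √37957608208802/88223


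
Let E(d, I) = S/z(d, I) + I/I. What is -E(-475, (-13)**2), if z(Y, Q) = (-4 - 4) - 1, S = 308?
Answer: 299/9 ≈ 33.222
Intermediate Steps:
z(Y, Q) = -9 (z(Y, Q) = -8 - 1 = -9)
E(d, I) = -299/9 (E(d, I) = 308/(-9) + I/I = 308*(-1/9) + 1 = -308/9 + 1 = -299/9)
-E(-475, (-13)**2) = -1*(-299/9) = 299/9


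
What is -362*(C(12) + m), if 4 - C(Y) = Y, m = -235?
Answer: 87966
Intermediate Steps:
C(Y) = 4 - Y
-362*(C(12) + m) = -362*((4 - 1*12) - 235) = -362*((4 - 12) - 235) = -362*(-8 - 235) = -362*(-243) = 87966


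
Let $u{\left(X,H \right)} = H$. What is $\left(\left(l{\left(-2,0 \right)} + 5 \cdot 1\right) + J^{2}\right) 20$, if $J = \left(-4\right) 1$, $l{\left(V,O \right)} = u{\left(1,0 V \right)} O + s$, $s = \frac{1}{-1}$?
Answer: $400$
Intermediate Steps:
$s = -1$
$l{\left(V,O \right)} = -1$ ($l{\left(V,O \right)} = 0 V O - 1 = 0 O - 1 = 0 - 1 = -1$)
$J = -4$
$\left(\left(l{\left(-2,0 \right)} + 5 \cdot 1\right) + J^{2}\right) 20 = \left(\left(-1 + 5 \cdot 1\right) + \left(-4\right)^{2}\right) 20 = \left(\left(-1 + 5\right) + 16\right) 20 = \left(4 + 16\right) 20 = 20 \cdot 20 = 400$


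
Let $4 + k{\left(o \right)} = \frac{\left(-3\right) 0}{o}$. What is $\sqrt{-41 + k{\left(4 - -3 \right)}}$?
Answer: $3 i \sqrt{5} \approx 6.7082 i$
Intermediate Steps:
$k{\left(o \right)} = -4$ ($k{\left(o \right)} = -4 + \frac{\left(-3\right) 0}{o} = -4 + \frac{0}{o} = -4 + 0 = -4$)
$\sqrt{-41 + k{\left(4 - -3 \right)}} = \sqrt{-41 - 4} = \sqrt{-45} = 3 i \sqrt{5}$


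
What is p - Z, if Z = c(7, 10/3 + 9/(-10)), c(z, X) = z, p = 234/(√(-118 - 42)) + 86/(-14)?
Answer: -92/7 - 117*I*√10/20 ≈ -13.143 - 18.499*I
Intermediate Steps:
p = -43/7 - 117*I*√10/20 (p = 234/(√(-160)) + 86*(-1/14) = 234/((4*I*√10)) - 43/7 = 234*(-I*√10/40) - 43/7 = -117*I*√10/20 - 43/7 = -43/7 - 117*I*√10/20 ≈ -6.1429 - 18.499*I)
Z = 7
p - Z = (-43/7 - 117*I*√10/20) - 1*7 = (-43/7 - 117*I*√10/20) - 7 = -92/7 - 117*I*√10/20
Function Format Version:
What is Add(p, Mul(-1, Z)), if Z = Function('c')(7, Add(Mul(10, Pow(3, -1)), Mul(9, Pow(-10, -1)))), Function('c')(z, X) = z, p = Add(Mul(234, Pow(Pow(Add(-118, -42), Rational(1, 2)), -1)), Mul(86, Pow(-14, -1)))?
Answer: Add(Rational(-92, 7), Mul(Rational(-117, 20), I, Pow(10, Rational(1, 2)))) ≈ Add(-13.143, Mul(-18.499, I))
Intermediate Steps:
p = Add(Rational(-43, 7), Mul(Rational(-117, 20), I, Pow(10, Rational(1, 2)))) (p = Add(Mul(234, Pow(Pow(-160, Rational(1, 2)), -1)), Mul(86, Rational(-1, 14))) = Add(Mul(234, Pow(Mul(4, I, Pow(10, Rational(1, 2))), -1)), Rational(-43, 7)) = Add(Mul(234, Mul(Rational(-1, 40), I, Pow(10, Rational(1, 2)))), Rational(-43, 7)) = Add(Mul(Rational(-117, 20), I, Pow(10, Rational(1, 2))), Rational(-43, 7)) = Add(Rational(-43, 7), Mul(Rational(-117, 20), I, Pow(10, Rational(1, 2)))) ≈ Add(-6.1429, Mul(-18.499, I)))
Z = 7
Add(p, Mul(-1, Z)) = Add(Add(Rational(-43, 7), Mul(Rational(-117, 20), I, Pow(10, Rational(1, 2)))), Mul(-1, 7)) = Add(Add(Rational(-43, 7), Mul(Rational(-117, 20), I, Pow(10, Rational(1, 2)))), -7) = Add(Rational(-92, 7), Mul(Rational(-117, 20), I, Pow(10, Rational(1, 2))))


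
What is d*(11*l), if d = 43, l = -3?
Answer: -1419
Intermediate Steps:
d*(11*l) = 43*(11*(-3)) = 43*(-33) = -1419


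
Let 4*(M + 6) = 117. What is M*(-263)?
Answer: -24459/4 ≈ -6114.8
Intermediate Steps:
M = 93/4 (M = -6 + (¼)*117 = -6 + 117/4 = 93/4 ≈ 23.250)
M*(-263) = (93/4)*(-263) = -24459/4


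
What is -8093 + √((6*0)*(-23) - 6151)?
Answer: -8093 + I*√6151 ≈ -8093.0 + 78.428*I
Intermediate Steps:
-8093 + √((6*0)*(-23) - 6151) = -8093 + √(0*(-23) - 6151) = -8093 + √(0 - 6151) = -8093 + √(-6151) = -8093 + I*√6151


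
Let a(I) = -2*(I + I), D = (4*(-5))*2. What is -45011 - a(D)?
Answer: -45171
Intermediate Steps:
D = -40 (D = -20*2 = -40)
a(I) = -4*I
-45011 - a(D) = -45011 - (-4)*(-40) = -45011 - 1*160 = -45011 - 160 = -45171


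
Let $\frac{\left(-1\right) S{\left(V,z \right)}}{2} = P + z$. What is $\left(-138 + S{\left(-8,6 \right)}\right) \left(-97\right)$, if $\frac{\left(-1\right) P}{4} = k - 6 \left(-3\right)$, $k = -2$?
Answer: $2134$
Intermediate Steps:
$P = -64$ ($P = - 4 \left(-2 - 6 \left(-3\right)\right) = - 4 \left(-2 - -18\right) = - 4 \left(-2 + 18\right) = \left(-4\right) 16 = -64$)
$S{\left(V,z \right)} = 128 - 2 z$ ($S{\left(V,z \right)} = - 2 \left(-64 + z\right) = 128 - 2 z$)
$\left(-138 + S{\left(-8,6 \right)}\right) \left(-97\right) = \left(-138 + \left(128 - 12\right)\right) \left(-97\right) = \left(-138 + 116\right) \left(-97\right) = \left(-22\right) \left(-97\right) = 2134$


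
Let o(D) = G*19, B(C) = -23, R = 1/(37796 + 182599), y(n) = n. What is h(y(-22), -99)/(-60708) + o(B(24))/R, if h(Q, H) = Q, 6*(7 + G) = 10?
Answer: -677906809429/30354 ≈ -2.2333e+7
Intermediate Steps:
G = -16/3 (G = -7 + (⅙)*10 = -7 + 5/3 = -16/3 ≈ -5.3333)
R = 1/220395 ≈ 4.5373e-6
o(D) = -304/3 (o(D) = -16/3*19 = -304/3)
h(y(-22), -99)/(-60708) + o(B(24))/R = -22/(-60708) - 304/(3*1/220395) = -22*(-1/60708) - 304/3*220395 = 11/30354 - 22333360 = -677906809429/30354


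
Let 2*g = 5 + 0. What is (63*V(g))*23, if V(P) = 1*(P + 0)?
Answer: 7245/2 ≈ 3622.5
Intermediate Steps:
g = 5/2 (g = (5 + 0)/2 = (1/2)*5 = 5/2 ≈ 2.5000)
V(P) = P (V(P) = 1*P = P)
(63*V(g))*23 = (63*(5/2))*23 = (315/2)*23 = 7245/2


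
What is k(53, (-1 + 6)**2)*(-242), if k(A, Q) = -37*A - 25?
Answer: 480612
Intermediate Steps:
k(A, Q) = -25 - 37*A
k(53, (-1 + 6)**2)*(-242) = (-25 - 37*53)*(-242) = (-25 - 1961)*(-242) = -1986*(-242) = 480612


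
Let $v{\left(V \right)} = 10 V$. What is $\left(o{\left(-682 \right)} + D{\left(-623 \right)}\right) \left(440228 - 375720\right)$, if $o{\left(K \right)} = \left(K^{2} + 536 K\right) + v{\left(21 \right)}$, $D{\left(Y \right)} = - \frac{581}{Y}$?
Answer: $\frac{572874969948}{89} \approx 6.4368 \cdot 10^{9}$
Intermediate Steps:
$o{\left(K \right)} = 210 + K^{2} + 536 K$ ($o{\left(K \right)} = \left(K^{2} + 536 K\right) + 10 \cdot 21 = \left(K^{2} + 536 K\right) + 210 = 210 + K^{2} + 536 K$)
$\left(o{\left(-682 \right)} + D{\left(-623 \right)}\right) \left(440228 - 375720\right) = \left(\left(210 + \left(-682\right)^{2} + 536 \left(-682\right)\right) - \frac{581}{-623}\right) \left(440228 - 375720\right) = \left(\left(210 + 465124 - 365552\right) - - \frac{83}{89}\right) 64508 = \left(99782 + \frac{83}{89}\right) 64508 = \frac{8880681}{89} \cdot 64508 = \frac{572874969948}{89}$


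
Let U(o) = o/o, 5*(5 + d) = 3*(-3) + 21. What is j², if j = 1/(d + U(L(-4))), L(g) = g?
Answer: 25/64 ≈ 0.39063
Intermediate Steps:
d = -13/5 (d = -5 + (3*(-3) + 21)/5 = -5 + (-9 + 21)/5 = -5 + (⅕)*12 = -5 + 12/5 = -13/5 ≈ -2.6000)
U(o) = 1
j = -5/8 (j = 1/(-13/5 + 1) = 1/(-8/5) = -5/8 ≈ -0.62500)
j² = (-5/8)² = 25/64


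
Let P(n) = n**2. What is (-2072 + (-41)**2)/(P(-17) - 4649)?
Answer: 391/4360 ≈ 0.089679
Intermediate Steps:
(-2072 + (-41)**2)/(P(-17) - 4649) = (-2072 + (-41)**2)/((-17)**2 - 4649) = (-2072 + 1681)/(289 - 4649) = -391/(-4360) = -391*(-1/4360) = 391/4360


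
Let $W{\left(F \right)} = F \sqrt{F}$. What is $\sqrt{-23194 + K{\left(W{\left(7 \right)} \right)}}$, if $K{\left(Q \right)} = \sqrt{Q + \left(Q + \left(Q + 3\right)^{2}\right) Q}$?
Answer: $\sqrt{-23194 + 7^{\frac{3}{4}} \sqrt{353 + 49 \sqrt{7}}} \approx 151.99 i$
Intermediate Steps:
$W{\left(F \right)} = F^{\frac{3}{2}}$
$K{\left(Q \right)} = \sqrt{Q + Q \left(Q + \left(3 + Q\right)^{2}\right)}$ ($K{\left(Q \right)} = \sqrt{Q + \left(Q + \left(3 + Q\right)^{2}\right) Q} = \sqrt{Q + Q \left(Q + \left(3 + Q\right)^{2}\right)}$)
$\sqrt{-23194 + K{\left(W{\left(7 \right)} \right)}} = \sqrt{-23194 + \sqrt{7^{\frac{3}{2}} \left(1 + 7^{\frac{3}{2}} + \left(3 + 7^{\frac{3}{2}}\right)^{2}\right)}} = \sqrt{-23194 + \sqrt{7 \sqrt{7} \left(1 + 7 \sqrt{7} + \left(3 + 7 \sqrt{7}\right)^{2}\right)}} = \sqrt{-23194 + \sqrt{7 \sqrt{7} \left(1 + \left(3 + 7 \sqrt{7}\right)^{2} + 7 \sqrt{7}\right)}} = \sqrt{-23194 + 7^{\frac{3}{4}} \sqrt{1 + \left(3 + 7 \sqrt{7}\right)^{2} + 7 \sqrt{7}}}$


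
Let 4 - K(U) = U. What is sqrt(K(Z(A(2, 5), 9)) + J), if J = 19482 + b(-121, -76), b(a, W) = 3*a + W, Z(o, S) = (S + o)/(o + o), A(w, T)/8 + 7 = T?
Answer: sqrt(1218994)/8 ≈ 138.01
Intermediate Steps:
A(w, T) = -56 + 8*T
Z(o, S) = (S + o)/(2*o) (Z(o, S) = (S + o)/((2*o)) = (S + o)*(1/(2*o)) = (S + o)/(2*o))
b(a, W) = W + 3*a
K(U) = 4 - U
J = 19043 (J = 19482 + (-76 + 3*(-121)) = 19482 + (-76 - 363) = 19482 - 439 = 19043)
sqrt(K(Z(A(2, 5), 9)) + J) = sqrt((4 - (9 + (-56 + 8*5))/(2*(-56 + 8*5))) + 19043) = sqrt((4 - (9 + (-56 + 40))/(2*(-56 + 40))) + 19043) = sqrt((4 - (9 - 16)/(2*(-16))) + 19043) = sqrt((4 - (-1)*(-7)/(2*16)) + 19043) = sqrt((4 - 1*7/32) + 19043) = sqrt((4 - 7/32) + 19043) = sqrt(121/32 + 19043) = sqrt(609497/32) = sqrt(1218994)/8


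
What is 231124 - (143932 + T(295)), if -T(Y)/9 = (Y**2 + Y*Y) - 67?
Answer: 1653039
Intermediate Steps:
T(Y) = 603 - 18*Y**2 (T(Y) = -9*((Y**2 + Y*Y) - 67) = -9*((Y**2 + Y**2) - 67) = -9*(2*Y**2 - 67) = -9*(-67 + 2*Y**2) = 603 - 18*Y**2)
231124 - (143932 + T(295)) = 231124 - (143932 + (603 - 18*295**2)) = 231124 - (143932 + (603 - 18*87025)) = 231124 - (143932 + (603 - 1566450)) = 231124 - (143932 - 1565847) = 231124 - 1*(-1421915) = 231124 + 1421915 = 1653039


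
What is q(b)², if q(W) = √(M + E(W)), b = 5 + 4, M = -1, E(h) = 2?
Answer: 1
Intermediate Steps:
b = 9
q(W) = 1 (q(W) = √(-1 + 2) = √1 = 1)
q(b)² = 1² = 1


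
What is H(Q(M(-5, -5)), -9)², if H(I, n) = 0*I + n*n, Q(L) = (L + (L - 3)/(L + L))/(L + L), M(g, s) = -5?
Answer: 6561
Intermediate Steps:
Q(L) = (L + (-3 + L)/(2*L))/(2*L) (Q(L) = (L + (-3 + L)/((2*L)))/((2*L)) = (L + (-3 + L)*(1/(2*L)))*(1/(2*L)) = (L + (-3 + L)/(2*L))*(1/(2*L)) = (L + (-3 + L)/(2*L))/(2*L))
H(I, n) = n² (H(I, n) = 0 + n² = n²)
H(Q(M(-5, -5)), -9)² = ((-9)²)² = 81² = 6561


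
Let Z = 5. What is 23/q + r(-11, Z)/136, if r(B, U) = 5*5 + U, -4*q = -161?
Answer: 377/476 ≈ 0.79202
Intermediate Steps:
q = 161/4 (q = -¼*(-161) = 161/4 ≈ 40.250)
r(B, U) = 25 + U
23/q + r(-11, Z)/136 = 23/(161/4) + (25 + 5)/136 = 23*(4/161) + 30*(1/136) = 4/7 + 15/68 = 377/476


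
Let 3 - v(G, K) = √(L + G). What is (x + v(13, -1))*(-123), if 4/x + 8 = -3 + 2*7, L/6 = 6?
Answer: 328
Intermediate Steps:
L = 36 (L = 6*6 = 36)
v(G, K) = 3 - √(36 + G)
x = 4/3 (x = 4/(-8 + (-3 + 2*7)) = 4/(-8 + (-3 + 14)) = 4/(-8 + 11) = 4/3 ≈ 1.3333)
(x + v(13, -1))*(-123) = (4/3 + (3 - √(36 + 13)))*(-123) = (4/3 + (3 - √49))*(-123) = (4/3 + (3 - 1*7))*(-123) = (4/3 + (3 - 7))*(-123) = (4/3 - 4)*(-123) = -8/3*(-123) = 328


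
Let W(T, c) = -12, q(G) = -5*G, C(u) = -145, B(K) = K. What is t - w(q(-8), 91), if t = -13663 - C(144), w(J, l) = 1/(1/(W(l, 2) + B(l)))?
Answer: -13597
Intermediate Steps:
w(J, l) = -12 + l (w(J, l) = 1/(1/(-12 + l)) = -12 + l)
t = -13518 (t = -13663 - 1*(-145) = -13663 + 145 = -13518)
t - w(q(-8), 91) = -13518 - (-12 + 91) = -13518 - 1*79 = -13518 - 79 = -13597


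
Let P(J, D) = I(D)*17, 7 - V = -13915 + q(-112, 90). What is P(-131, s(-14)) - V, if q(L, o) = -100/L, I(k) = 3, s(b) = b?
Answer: -388363/28 ≈ -13870.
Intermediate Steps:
V = 389791/28 (V = 7 - (-13915 - 100/(-112)) = 7 - (-13915 - 100*(-1/112)) = 7 - (-13915 + 25/28) = 7 - 1*(-389595/28) = 7 + 389595/28 = 389791/28 ≈ 13921.)
P(J, D) = 51 (P(J, D) = 3*17 = 51)
P(-131, s(-14)) - V = 51 - 1*389791/28 = 51 - 389791/28 = -388363/28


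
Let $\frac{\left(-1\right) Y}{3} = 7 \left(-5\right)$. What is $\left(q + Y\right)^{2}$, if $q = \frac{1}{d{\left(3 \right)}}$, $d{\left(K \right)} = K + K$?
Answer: $\frac{398161}{36} \approx 11060.0$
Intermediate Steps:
$d{\left(K \right)} = 2 K$
$Y = 105$ ($Y = - 3 \cdot 7 \left(-5\right) = \left(-3\right) \left(-35\right) = 105$)
$q = \frac{1}{6}$ ($q = \frac{1}{2 \cdot 3} = \frac{1}{6} \approx 0.16667$)
$\left(q + Y\right)^{2} = \left(\frac{1}{6} + 105\right)^{2} = \left(\frac{631}{6}\right)^{2} = \frac{398161}{36}$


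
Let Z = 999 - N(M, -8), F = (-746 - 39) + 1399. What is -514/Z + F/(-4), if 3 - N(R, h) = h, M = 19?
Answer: -38043/247 ≈ -154.02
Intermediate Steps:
N(R, h) = 3 - h
F = 614 (F = -785 + 1399 = 614)
Z = 988 (Z = 999 - (3 - 1*(-8)) = 999 - (3 + 8) = 999 - 1*11 = 999 - 11 = 988)
-514/Z + F/(-4) = -514/988 + 614/(-4) = -514*1/988 + 614*(-¼) = -257/494 - 307/2 = -38043/247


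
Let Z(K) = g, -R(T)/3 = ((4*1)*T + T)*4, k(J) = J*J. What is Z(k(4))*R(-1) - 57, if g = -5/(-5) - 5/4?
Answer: -72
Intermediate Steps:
k(J) = J²
R(T) = -60*T (R(T) = -3*((4*1)*T + T)*4 = -3*(4*T + T)*4 = -3*5*T*4 = -60*T)
g = -¼ (g = -5*(-⅕) - 5*¼ = 1 - 5/4 = -¼ ≈ -0.25000)
Z(K) = -¼
Z(k(4))*R(-1) - 57 = -(-15)*(-1) - 57 = -¼*60 - 57 = -15 - 57 = -72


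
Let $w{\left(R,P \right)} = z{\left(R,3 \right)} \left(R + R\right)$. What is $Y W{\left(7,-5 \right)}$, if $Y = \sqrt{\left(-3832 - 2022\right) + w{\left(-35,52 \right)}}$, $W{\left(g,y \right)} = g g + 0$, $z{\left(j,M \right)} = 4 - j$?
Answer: $98 i \sqrt{2146} \approx 4539.8 i$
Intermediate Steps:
$W{\left(g,y \right)} = g^{2}$ ($W{\left(g,y \right)} = g^{2} + 0 = g^{2}$)
$w{\left(R,P \right)} = 2 R \left(4 - R\right)$ ($w{\left(R,P \right)} = \left(4 - R\right) \left(R + R\right) = \left(4 - R\right) 2 R = 2 R \left(4 - R\right)$)
$Y = 2 i \sqrt{2146}$ ($Y = \sqrt{\left(-3832 - 2022\right) + 2 \left(-35\right) \left(4 - -35\right)} = \sqrt{-5854 + 2 \left(-35\right) \left(4 + 35\right)} = \sqrt{-5854 + 2 \left(-35\right) 39} = \sqrt{-5854 - 2730} = \sqrt{-8584} = 2 i \sqrt{2146} \approx 92.65 i$)
$Y W{\left(7,-5 \right)} = 2 i \sqrt{2146} \cdot 7^{2} = 2 i \sqrt{2146} \cdot 49 = 98 i \sqrt{2146}$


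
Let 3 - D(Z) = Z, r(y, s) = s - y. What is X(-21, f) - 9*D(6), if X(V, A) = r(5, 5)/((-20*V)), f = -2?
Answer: 27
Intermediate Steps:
D(Z) = 3 - Z
X(V, A) = 0 (X(V, A) = (5 - 1*5)/((-20*V)) = (5 - 5)*(-1/(20*V)) = 0*(-1/(20*V)) = 0)
X(-21, f) - 9*D(6) = 0 - 9*(3 - 1*6) = 0 - 9*(3 - 6) = 0 - 9*(-3) = 0 - 1*(-27) = 0 + 27 = 27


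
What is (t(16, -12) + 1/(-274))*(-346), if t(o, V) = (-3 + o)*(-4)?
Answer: 2465077/137 ≈ 17993.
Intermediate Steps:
t(o, V) = 12 - 4*o
(t(16, -12) + 1/(-274))*(-346) = ((12 - 4*16) + 1/(-274))*(-346) = ((12 - 64) - 1/274)*(-346) = (-52 - 1/274)*(-346) = -14249/274*(-346) = 2465077/137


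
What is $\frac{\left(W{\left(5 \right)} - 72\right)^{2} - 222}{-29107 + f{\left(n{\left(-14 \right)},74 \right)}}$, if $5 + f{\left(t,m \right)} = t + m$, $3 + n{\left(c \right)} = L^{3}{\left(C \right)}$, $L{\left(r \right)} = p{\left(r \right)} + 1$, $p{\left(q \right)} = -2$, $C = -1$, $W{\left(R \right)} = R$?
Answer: $- \frac{4267}{29042} \approx -0.14693$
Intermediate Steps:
$L{\left(r \right)} = -1$ ($L{\left(r \right)} = -2 + 1 = -1$)
$n{\left(c \right)} = -4$ ($n{\left(c \right)} = -3 + \left(-1\right)^{3} = -3 - 1 = -4$)
$f{\left(t,m \right)} = -5 + m + t$ ($f{\left(t,m \right)} = -5 + \left(t + m\right) = -5 + \left(m + t\right) = -5 + m + t$)
$\frac{\left(W{\left(5 \right)} - 72\right)^{2} - 222}{-29107 + f{\left(n{\left(-14 \right)},74 \right)}} = \frac{\left(5 - 72\right)^{2} - 222}{-29107 - -65} = \frac{\left(-67\right)^{2} - 222}{-29107 + 65} = \frac{4489 - 222}{-29042} = 4267 \left(- \frac{1}{29042}\right) = - \frac{4267}{29042}$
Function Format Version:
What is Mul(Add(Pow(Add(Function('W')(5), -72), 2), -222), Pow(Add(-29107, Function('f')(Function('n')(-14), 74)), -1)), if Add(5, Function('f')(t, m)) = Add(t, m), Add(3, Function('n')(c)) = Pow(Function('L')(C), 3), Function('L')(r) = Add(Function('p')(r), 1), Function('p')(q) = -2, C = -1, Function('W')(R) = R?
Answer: Rational(-4267, 29042) ≈ -0.14693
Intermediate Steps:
Function('L')(r) = -1 (Function('L')(r) = Add(-2, 1) = -1)
Function('n')(c) = -4 (Function('n')(c) = Add(-3, Pow(-1, 3)) = Add(-3, -1) = -4)
Function('f')(t, m) = Add(-5, m, t) (Function('f')(t, m) = Add(-5, Add(t, m)) = Add(-5, Add(m, t)) = Add(-5, m, t))
Mul(Add(Pow(Add(Function('W')(5), -72), 2), -222), Pow(Add(-29107, Function('f')(Function('n')(-14), 74)), -1)) = Mul(Add(Pow(Add(5, -72), 2), -222), Pow(Add(-29107, Add(-5, 74, -4)), -1)) = Mul(Add(Pow(-67, 2), -222), Pow(Add(-29107, 65), -1)) = Mul(Add(4489, -222), Pow(-29042, -1)) = Mul(4267, Rational(-1, 29042)) = Rational(-4267, 29042)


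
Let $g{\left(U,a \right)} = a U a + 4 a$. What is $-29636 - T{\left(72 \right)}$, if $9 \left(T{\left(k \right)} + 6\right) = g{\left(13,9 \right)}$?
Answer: $-29751$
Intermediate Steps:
$g{\left(U,a \right)} = 4 a + U a^{2}$ ($g{\left(U,a \right)} = U a a + 4 a = U a^{2} + 4 a = 4 a + U a^{2}$)
$T{\left(k \right)} = 115$ ($T{\left(k \right)} = -6 + \frac{9 \left(4 + 13 \cdot 9\right)}{9} = -6 + \frac{9 \left(4 + 117\right)}{9} = -6 + \frac{9 \cdot 121}{9} = -6 + \frac{1}{9} \cdot 1089 = -6 + 121 = 115$)
$-29636 - T{\left(72 \right)} = -29636 - 115 = -29751$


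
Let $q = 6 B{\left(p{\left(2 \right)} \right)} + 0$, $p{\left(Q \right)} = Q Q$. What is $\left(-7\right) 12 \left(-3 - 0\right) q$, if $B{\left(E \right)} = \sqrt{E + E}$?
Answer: $3024 \sqrt{2} \approx 4276.6$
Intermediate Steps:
$p{\left(Q \right)} = Q^{2}$
$B{\left(E \right)} = \sqrt{2} \sqrt{E}$ ($B{\left(E \right)} = \sqrt{2 E} = \sqrt{2} \sqrt{E}$)
$q = 12 \sqrt{2}$ ($q = 6 \sqrt{2} \sqrt{2^{2}} + 0 = 6 \sqrt{2} \sqrt{4} + 0 = 6 \sqrt{2} \cdot 2 + 0 = 6 \cdot 2 \sqrt{2} + 0 = 12 \sqrt{2} + 0 = 12 \sqrt{2} \approx 16.971$)
$\left(-7\right) 12 \left(-3 - 0\right) q = \left(-7\right) 12 \left(-3 - 0\right) 12 \sqrt{2} = - 84 \left(-3 + 0\right) 12 \sqrt{2} = \left(-84\right) \left(-3\right) 12 \sqrt{2} = 252 \cdot 12 \sqrt{2} = 3024 \sqrt{2}$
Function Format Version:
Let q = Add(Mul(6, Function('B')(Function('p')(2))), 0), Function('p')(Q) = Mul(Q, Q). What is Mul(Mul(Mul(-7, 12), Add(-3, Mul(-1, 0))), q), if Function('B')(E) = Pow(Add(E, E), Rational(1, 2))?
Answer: Mul(3024, Pow(2, Rational(1, 2))) ≈ 4276.6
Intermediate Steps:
Function('p')(Q) = Pow(Q, 2)
Function('B')(E) = Mul(Pow(2, Rational(1, 2)), Pow(E, Rational(1, 2))) (Function('B')(E) = Pow(Mul(2, E), Rational(1, 2)) = Mul(Pow(2, Rational(1, 2)), Pow(E, Rational(1, 2))))
q = Mul(12, Pow(2, Rational(1, 2))) (q = Add(Mul(6, Mul(Pow(2, Rational(1, 2)), Pow(Pow(2, 2), Rational(1, 2)))), 0) = Add(Mul(6, Mul(Pow(2, Rational(1, 2)), Pow(4, Rational(1, 2)))), 0) = Add(Mul(6, Mul(Pow(2, Rational(1, 2)), 2)), 0) = Add(Mul(6, Mul(2, Pow(2, Rational(1, 2)))), 0) = Add(Mul(12, Pow(2, Rational(1, 2))), 0) = Mul(12, Pow(2, Rational(1, 2))) ≈ 16.971)
Mul(Mul(Mul(-7, 12), Add(-3, Mul(-1, 0))), q) = Mul(Mul(Mul(-7, 12), Add(-3, Mul(-1, 0))), Mul(12, Pow(2, Rational(1, 2)))) = Mul(Mul(-84, Add(-3, 0)), Mul(12, Pow(2, Rational(1, 2)))) = Mul(Mul(-84, -3), Mul(12, Pow(2, Rational(1, 2)))) = Mul(252, Mul(12, Pow(2, Rational(1, 2)))) = Mul(3024, Pow(2, Rational(1, 2)))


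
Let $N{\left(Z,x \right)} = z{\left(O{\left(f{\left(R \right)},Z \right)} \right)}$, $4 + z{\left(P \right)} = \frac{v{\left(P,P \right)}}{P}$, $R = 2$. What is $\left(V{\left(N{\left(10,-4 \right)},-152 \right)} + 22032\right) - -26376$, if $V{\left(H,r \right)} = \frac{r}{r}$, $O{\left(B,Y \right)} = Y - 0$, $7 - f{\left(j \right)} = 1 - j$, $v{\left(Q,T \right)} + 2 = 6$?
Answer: $48409$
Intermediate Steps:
$v{\left(Q,T \right)} = 4$ ($v{\left(Q,T \right)} = -2 + 6 = 4$)
$f{\left(j \right)} = 6 + j$ ($f{\left(j \right)} = 7 - \left(1 - j\right) = 7 + \left(-1 + j\right) = 6 + j$)
$O{\left(B,Y \right)} = Y$ ($O{\left(B,Y \right)} = Y + 0 = Y$)
$z{\left(P \right)} = -4 + \frac{4}{P}$
$N{\left(Z,x \right)} = -4 + \frac{4}{Z}$
$V{\left(H,r \right)} = 1$
$\left(V{\left(N{\left(10,-4 \right)},-152 \right)} + 22032\right) - -26376 = \left(1 + 22032\right) - -26376 = 22033 + 26376 = 48409$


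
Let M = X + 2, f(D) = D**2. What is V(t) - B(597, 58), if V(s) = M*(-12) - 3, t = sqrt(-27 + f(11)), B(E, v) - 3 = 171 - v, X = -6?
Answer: -71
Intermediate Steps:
B(E, v) = 174 - v (B(E, v) = 3 + (171 - v) = 174 - v)
M = -4 (M = -6 + 2 = -4)
t = sqrt(94) (t = sqrt(-27 + 11**2) = sqrt(-27 + 121) = sqrt(94) ≈ 9.6954)
V(s) = 45 (V(s) = -4*(-12) - 3 = 48 - 3 = 45)
V(t) - B(597, 58) = 45 - (174 - 1*58) = 45 - (174 - 58) = 45 - 1*116 = 45 - 116 = -71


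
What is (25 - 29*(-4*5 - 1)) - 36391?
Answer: -35757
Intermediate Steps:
(25 - 29*(-4*5 - 1)) - 36391 = (25 - 29*(-20 - 1)) - 36391 = (25 - 29*(-21)) - 36391 = (25 + 609) - 36391 = 634 - 36391 = -35757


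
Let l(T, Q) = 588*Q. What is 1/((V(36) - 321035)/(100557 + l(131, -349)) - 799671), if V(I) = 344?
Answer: -34885/27896415938 ≈ -1.2505e-6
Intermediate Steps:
1/((V(36) - 321035)/(100557 + l(131, -349)) - 799671) = 1/((344 - 321035)/(100557 + 588*(-349)) - 799671) = 1/(-320691/(100557 - 205212) - 799671) = 1/(-320691/(-104655) - 799671) = 1/(-320691*(-1/104655) - 799671) = 1/(106897/34885 - 799671) = 1/(-27896415938/34885) = -34885/27896415938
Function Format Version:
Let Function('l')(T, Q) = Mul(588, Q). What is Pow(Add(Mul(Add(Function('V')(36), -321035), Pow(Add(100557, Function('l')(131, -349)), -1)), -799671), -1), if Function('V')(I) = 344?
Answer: Rational(-34885, 27896415938) ≈ -1.2505e-6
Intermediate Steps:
Pow(Add(Mul(Add(Function('V')(36), -321035), Pow(Add(100557, Function('l')(131, -349)), -1)), -799671), -1) = Pow(Add(Mul(Add(344, -321035), Pow(Add(100557, Mul(588, -349)), -1)), -799671), -1) = Pow(Add(Mul(-320691, Pow(Add(100557, -205212), -1)), -799671), -1) = Pow(Add(Mul(-320691, Pow(-104655, -1)), -799671), -1) = Pow(Add(Mul(-320691, Rational(-1, 104655)), -799671), -1) = Pow(Add(Rational(106897, 34885), -799671), -1) = Pow(Rational(-27896415938, 34885), -1) = Rational(-34885, 27896415938)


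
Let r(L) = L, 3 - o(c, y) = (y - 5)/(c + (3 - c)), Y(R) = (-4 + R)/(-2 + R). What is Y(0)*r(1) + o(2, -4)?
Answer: 8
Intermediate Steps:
Y(R) = (-4 + R)/(-2 + R)
o(c, y) = 14/3 - y/3 (o(c, y) = 3 - (y - 5)/(c + (3 - c)) = 3 - (-5 + y)/3 = 3 - (-5/3 + y/3) = 3 + (5/3 - y/3) = 14/3 - y/3)
Y(0)*r(1) + o(2, -4) = ((-4 + 0)/(-2 + 0))*1 + (14/3 - ⅓*(-4)) = (-4/(-2))*1 + (14/3 + 4/3) = -½*(-4)*1 + 6 = 2*1 + 6 = 2 + 6 = 8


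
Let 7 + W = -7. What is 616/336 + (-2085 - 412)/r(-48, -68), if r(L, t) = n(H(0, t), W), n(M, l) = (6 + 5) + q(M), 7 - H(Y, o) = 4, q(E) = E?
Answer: -3707/21 ≈ -176.52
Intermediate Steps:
W = -14 (W = -7 - 7 = -14)
H(Y, o) = 3 (H(Y, o) = 7 - 1*4 = 7 - 4 = 3)
n(M, l) = 11 + M (n(M, l) = (6 + 5) + M = 11 + M)
r(L, t) = 14 (r(L, t) = 11 + 3 = 14)
616/336 + (-2085 - 412)/r(-48, -68) = 616/336 + (-2085 - 412)/14 = 616*(1/336) - 2497*1/14 = 11/6 - 2497/14 = -3707/21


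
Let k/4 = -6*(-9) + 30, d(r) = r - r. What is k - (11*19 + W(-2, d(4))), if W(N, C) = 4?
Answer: 123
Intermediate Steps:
d(r) = 0
k = 336 (k = 4*(-6*(-9) + 30) = 4*(54 + 30) = 4*84 = 336)
k - (11*19 + W(-2, d(4))) = 336 - (11*19 + 4) = 336 - (209 + 4) = 336 - 1*213 = 336 - 213 = 123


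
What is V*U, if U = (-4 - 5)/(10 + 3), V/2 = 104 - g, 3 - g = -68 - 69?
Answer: 648/13 ≈ 49.846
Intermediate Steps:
g = 140 (g = 3 - (-68 - 69) = 3 - 1*(-137) = 3 + 137 = 140)
V = -72 (V = 2*(104 - 1*140) = 2*(104 - 140) = 2*(-36) = -72)
U = -9/13 ≈ -0.69231
V*U = -72*(-9/13) = 648/13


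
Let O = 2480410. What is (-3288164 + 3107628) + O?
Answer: 2299874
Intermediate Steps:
(-3288164 + 3107628) + O = (-3288164 + 3107628) + 2480410 = -180536 + 2480410 = 2299874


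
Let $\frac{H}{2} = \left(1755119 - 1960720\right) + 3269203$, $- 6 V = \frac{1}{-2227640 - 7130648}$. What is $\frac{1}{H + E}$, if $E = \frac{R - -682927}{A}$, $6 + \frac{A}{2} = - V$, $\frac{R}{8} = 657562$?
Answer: $\frac{336898369}{1897384241710804} \approx 1.7756 \cdot 10^{-7}$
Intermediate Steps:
$R = 5260496$ ($R = 8 \cdot 657562 = 5260496$)
$V = \frac{1}{56149728}$ ($V = - \frac{1}{6 \left(-2227640 - 7130648\right)} = - \frac{1}{6 \left(-9358288\right)} = \left(- \frac{1}{6}\right) \left(- \frac{1}{9358288}\right) = \frac{1}{56149728} \approx 1.781 \cdot 10^{-8}$)
$A = - \frac{336898369}{28074864}$ ($A = -12 + 2 \left(\left(-1\right) \frac{1}{56149728}\right) = -12 + 2 \left(- \frac{1}{56149728}\right) = -12 - \frac{1}{28074864} = - \frac{336898369}{28074864} \approx -12.0$)
$H = 6127204$ ($H = 2 \left(\left(1755119 - 1960720\right) + 3269203\right) = 2 \left(-205601 + 3269203\right) = 2 \cdot 3063602 = 6127204$)
$E = - \frac{166860792419472}{336898369}$ ($E = \frac{5260496 - -682927}{- \frac{336898369}{28074864}} = \left(5260496 + 682927\right) \left(- \frac{28074864}{336898369}\right) = 5943423 \left(- \frac{28074864}{336898369}\right) = - \frac{166860792419472}{336898369} \approx -4.9529 \cdot 10^{5}$)
$\frac{1}{H + E} = \frac{1}{6127204 - \frac{166860792419472}{336898369}} = \frac{1}{\frac{1897384241710804}{336898369}} = \frac{336898369}{1897384241710804}$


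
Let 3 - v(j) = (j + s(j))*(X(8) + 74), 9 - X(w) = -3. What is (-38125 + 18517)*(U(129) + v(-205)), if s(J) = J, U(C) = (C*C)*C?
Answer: -42783714816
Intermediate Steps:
U(C) = C³ (U(C) = C²*C = C³)
X(w) = 12 (X(w) = 9 - 1*(-3) = 9 + 3 = 12)
v(j) = 3 - 172*j (v(j) = 3 - (j + j)*(12 + 74) = 3 - 2*j*86 = 3 - 172*j)
(-38125 + 18517)*(U(129) + v(-205)) = (-38125 + 18517)*(129³ + (3 - 172*(-205))) = -19608*(2146689 + (3 + 35260)) = -19608*(2146689 + 35263) = -19608*2181952 = -42783714816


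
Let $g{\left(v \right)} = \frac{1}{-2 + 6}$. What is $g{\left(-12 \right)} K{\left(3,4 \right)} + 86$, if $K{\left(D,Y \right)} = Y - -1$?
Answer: $\frac{349}{4} \approx 87.25$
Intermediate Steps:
$g{\left(v \right)} = \frac{1}{4}$
$K{\left(D,Y \right)} = 1 + Y$ ($K{\left(D,Y \right)} = Y + 1 = 1 + Y$)
$g{\left(-12 \right)} K{\left(3,4 \right)} + 86 = \frac{1 + 4}{4} + 86 = \frac{1}{4} \cdot 5 + 86 = \frac{5}{4} + 86 = \frac{349}{4}$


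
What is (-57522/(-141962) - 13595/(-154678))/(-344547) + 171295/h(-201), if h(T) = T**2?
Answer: 71998121370220068913/16981214181989351994 ≈ 4.2399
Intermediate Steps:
(-57522/(-141962) - 13595/(-154678))/(-344547) + 171295/h(-201) = (-57522/(-141962) - 13595/(-154678))/(-344547) + 171295/((-201)**2) = (-57522*(-1/141962) - 13595*(-1/154678))*(-1/344547) + 171295/40401 = (28761/70981 + 13595/154678)*(-1/344547) + 171295*(1/40401) = (5413680653/10979199118)*(-1/344547) + 171295/40401 = -5413680653/3782850118509546 + 171295/40401 = 71998121370220068913/16981214181989351994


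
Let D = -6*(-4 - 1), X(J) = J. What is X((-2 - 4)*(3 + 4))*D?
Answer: -1260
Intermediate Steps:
D = 30 (D = -6*(-5) = 30)
X((-2 - 4)*(3 + 4))*D = ((-2 - 4)*(3 + 4))*30 = -6*7*30 = -42*30 = -1260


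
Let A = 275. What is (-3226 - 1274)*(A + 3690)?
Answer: -17842500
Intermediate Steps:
(-3226 - 1274)*(A + 3690) = (-3226 - 1274)*(275 + 3690) = -4500*3965 = -17842500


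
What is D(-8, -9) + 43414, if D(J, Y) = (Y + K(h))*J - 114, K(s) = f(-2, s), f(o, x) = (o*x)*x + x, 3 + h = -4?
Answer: 44212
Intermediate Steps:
h = -7 (h = -3 - 4 = -7)
f(o, x) = x + o*x² (f(o, x) = o*x² + x = x + o*x²)
K(s) = s*(1 - 2*s)
D(J, Y) = -114 + J*(-105 + Y) (D(J, Y) = (Y - 7*(1 - 2*(-7)))*J - 114 = (Y - 7*(1 + 14))*J - 114 = (Y - 7*15)*J - 114 = (Y - 105)*J - 114 = (-105 + Y)*J - 114 = J*(-105 + Y) - 114 = -114 + J*(-105 + Y))
D(-8, -9) + 43414 = (-114 - 105*(-8) - 8*(-9)) + 43414 = (-114 + 840 + 72) + 43414 = 798 + 43414 = 44212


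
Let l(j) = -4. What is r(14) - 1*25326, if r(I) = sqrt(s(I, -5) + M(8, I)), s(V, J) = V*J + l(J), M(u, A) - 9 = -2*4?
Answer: -25326 + I*sqrt(73) ≈ -25326.0 + 8.544*I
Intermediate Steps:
M(u, A) = 1 (M(u, A) = 9 - 2*4 = 9 - 8 = 1)
s(V, J) = -4 + J*V (s(V, J) = V*J - 4 = J*V - 4 = -4 + J*V)
r(I) = sqrt(-3 - 5*I) (r(I) = sqrt((-4 - 5*I) + 1) = sqrt(-3 - 5*I))
r(14) - 1*25326 = sqrt(-3 - 5*14) - 1*25326 = sqrt(-3 - 70) - 25326 = sqrt(-73) - 25326 = I*sqrt(73) - 25326 = -25326 + I*sqrt(73)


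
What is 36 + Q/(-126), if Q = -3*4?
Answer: 758/21 ≈ 36.095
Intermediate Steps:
Q = -12
36 + Q/(-126) = 36 - 12/(-126) = 36 - 1/126*(-12) = 36 + 2/21 = 758/21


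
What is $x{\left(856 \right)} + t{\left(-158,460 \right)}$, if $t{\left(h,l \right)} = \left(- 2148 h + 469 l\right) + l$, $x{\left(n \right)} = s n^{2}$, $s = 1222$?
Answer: $895958976$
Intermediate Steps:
$x{\left(n \right)} = 1222 n^{2}$
$t{\left(h,l \right)} = - 2148 h + 470 l$
$x{\left(856 \right)} + t{\left(-158,460 \right)} = 1222 \cdot 856^{2} + \left(\left(-2148\right) \left(-158\right) + 470 \cdot 460\right) = 1222 \cdot 732736 + \left(339384 + 216200\right) = 895403392 + 555584 = 895958976$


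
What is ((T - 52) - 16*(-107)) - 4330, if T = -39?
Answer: -2709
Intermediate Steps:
((T - 52) - 16*(-107)) - 4330 = ((-39 - 52) - 16*(-107)) - 4330 = (-91 + 1712) - 4330 = 1621 - 4330 = -2709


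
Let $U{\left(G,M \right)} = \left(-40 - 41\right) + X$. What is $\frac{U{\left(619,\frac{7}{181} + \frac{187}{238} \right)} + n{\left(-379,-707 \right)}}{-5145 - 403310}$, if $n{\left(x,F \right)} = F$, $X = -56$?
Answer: $\frac{844}{408455} \approx 0.0020663$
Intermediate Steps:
$U{\left(G,M \right)} = -137$ ($U{\left(G,M \right)} = \left(-40 - 41\right) - 56 = -81 - 56 = -137$)
$\frac{U{\left(619,\frac{7}{181} + \frac{187}{238} \right)} + n{\left(-379,-707 \right)}}{-5145 - 403310} = \frac{-137 - 707}{-5145 - 403310} = - \frac{844}{-408455} = \left(-844\right) \left(- \frac{1}{408455}\right) = \frac{844}{408455}$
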